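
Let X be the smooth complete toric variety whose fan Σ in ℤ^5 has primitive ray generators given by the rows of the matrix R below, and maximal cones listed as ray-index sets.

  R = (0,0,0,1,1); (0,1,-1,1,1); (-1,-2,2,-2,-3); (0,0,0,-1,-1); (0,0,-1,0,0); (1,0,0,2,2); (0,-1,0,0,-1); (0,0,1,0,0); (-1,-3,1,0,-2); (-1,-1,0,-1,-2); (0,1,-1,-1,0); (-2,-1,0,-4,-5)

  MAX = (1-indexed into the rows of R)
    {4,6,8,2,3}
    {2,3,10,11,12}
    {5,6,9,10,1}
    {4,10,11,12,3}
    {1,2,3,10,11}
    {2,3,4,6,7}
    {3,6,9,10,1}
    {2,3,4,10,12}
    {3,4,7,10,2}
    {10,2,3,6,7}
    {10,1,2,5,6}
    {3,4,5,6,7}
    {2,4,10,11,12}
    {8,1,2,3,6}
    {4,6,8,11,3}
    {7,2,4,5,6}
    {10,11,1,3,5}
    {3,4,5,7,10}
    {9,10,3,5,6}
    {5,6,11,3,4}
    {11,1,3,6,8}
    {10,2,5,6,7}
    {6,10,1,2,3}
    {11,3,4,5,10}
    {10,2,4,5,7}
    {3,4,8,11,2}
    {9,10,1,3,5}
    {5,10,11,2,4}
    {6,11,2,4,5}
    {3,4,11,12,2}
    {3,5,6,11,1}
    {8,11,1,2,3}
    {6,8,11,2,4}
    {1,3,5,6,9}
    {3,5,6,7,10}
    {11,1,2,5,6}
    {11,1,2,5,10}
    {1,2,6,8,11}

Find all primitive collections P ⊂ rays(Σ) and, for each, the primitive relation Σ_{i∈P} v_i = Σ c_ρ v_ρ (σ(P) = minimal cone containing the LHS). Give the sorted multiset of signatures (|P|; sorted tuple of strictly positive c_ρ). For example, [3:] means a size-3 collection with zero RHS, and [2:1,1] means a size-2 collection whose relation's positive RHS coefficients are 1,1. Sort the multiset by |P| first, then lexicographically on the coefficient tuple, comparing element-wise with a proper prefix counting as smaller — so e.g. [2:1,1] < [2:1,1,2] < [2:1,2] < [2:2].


|primitive collections| = 23. Relations:

  P={1,4}:  v_{1} + v_{4} = 0  so sig = [2:]
  P={5,8}:  v_{5} + v_{8} = 0  so sig = [2:]
  P={1,7}:  v_{1} + v_{7} = v_{6} + v_{10}  so sig = [2:1,1]
  P={6,12}:  v_{6} + v_{12} = v_{4} + v_{10}  so sig = [2:1,1]
  P={7,11}:  v_{7} + v_{11} = v_{4} + v_{5}  so sig = [2:1,1]
  P={8,10}:  v_{8} + v_{10} = v_{2} + v_{3}  so sig = [2:1,1]
  P={1,12}:  v_{1} + v_{12} = v_{2} + v_{3} + v_{10} + v_{11}  so sig = [2:1,1,1,1]
  P={4,9}:  v_{4} + v_{9} = v_{3} + v_{5} + v_{6} + v_{10}  so sig = [2:1,1,1,1]
  P={7,8}:  v_{7} + v_{8} = v_{2} + v_{3} + v_{4} + v_{6}  so sig = [2:1,1,1,1]
  P={8,9}:  v_{8} + v_{9} = v_{1} + v_{3} + v_{6} + v_{10}  so sig = [2:1,1,1,1]
  P={2,9}:  v_{2} + v_{9} = v_{1} + v_{6} + 2·v_{10}  so sig = [2:1,1,2]
  P={5,12}:  v_{5} + v_{12} = v_{4} + 2·v_{10} + v_{11}  so sig = [2:1,1,2]
  P={9,11}:  v_{9} + v_{11} = v_{1} + v_{3} + 2·v_{5}  so sig = [2:1,1,2]
  P={9,12}:  v_{9} + v_{12} = v_{3} + v_{5} + 2·v_{10}  so sig = [2:1,1,2]
  P={7,9}:  v_{7} + v_{9} = v_{3} + v_{5} + 2·v_{6} + 2·v_{10}  so sig = [2:1,1,2,2]
  P={8,12}:  v_{8} + v_{12} = 2·v_{2} + 2·v_{3} + v_{4} + v_{11}  so sig = [2:1,1,2,2]
  P={7,12}:  v_{7} + v_{12} = 2·v_{4} + 2·v_{10}  so sig = [2:2,2]
  P={2,3,5}:  v_{2} + v_{3} + v_{5} = v_{10}  so sig = [3:1]
  P={4,6,10}:  v_{4} + v_{6} + v_{10} = v_{7}  so sig = [3:1]
  P={6,10,11}:  v_{6} + v_{10} + v_{11} = v_{5}  so sig = [3:1]
  P={2,3,6,11}:  v_{2} + v_{3} + v_{6} + v_{11} = 0  so sig = [4:]
  P={1,3,5,6,10}:  v_{1} + v_{3} + v_{5} + v_{6} + v_{10} = v_{9}  so sig = [5:1]
  P={2,3,4,10,11}:  v_{2} + v_{3} + v_{4} + v_{10} + v_{11} = v_{12}  so sig = [5:1]

Signatures (|P|; sorted positive RHS coefficients), sorted:
[[2:], [2:], [2:1,1], [2:1,1], [2:1,1], [2:1,1], [2:1,1,1,1], [2:1,1,1,1], [2:1,1,1,1], [2:1,1,1,1], [2:1,1,2], [2:1,1,2], [2:1,1,2], [2:1,1,2], [2:1,1,2,2], [2:1,1,2,2], [2:2,2], [3:1], [3:1], [3:1], [4:], [5:1], [5:1]]


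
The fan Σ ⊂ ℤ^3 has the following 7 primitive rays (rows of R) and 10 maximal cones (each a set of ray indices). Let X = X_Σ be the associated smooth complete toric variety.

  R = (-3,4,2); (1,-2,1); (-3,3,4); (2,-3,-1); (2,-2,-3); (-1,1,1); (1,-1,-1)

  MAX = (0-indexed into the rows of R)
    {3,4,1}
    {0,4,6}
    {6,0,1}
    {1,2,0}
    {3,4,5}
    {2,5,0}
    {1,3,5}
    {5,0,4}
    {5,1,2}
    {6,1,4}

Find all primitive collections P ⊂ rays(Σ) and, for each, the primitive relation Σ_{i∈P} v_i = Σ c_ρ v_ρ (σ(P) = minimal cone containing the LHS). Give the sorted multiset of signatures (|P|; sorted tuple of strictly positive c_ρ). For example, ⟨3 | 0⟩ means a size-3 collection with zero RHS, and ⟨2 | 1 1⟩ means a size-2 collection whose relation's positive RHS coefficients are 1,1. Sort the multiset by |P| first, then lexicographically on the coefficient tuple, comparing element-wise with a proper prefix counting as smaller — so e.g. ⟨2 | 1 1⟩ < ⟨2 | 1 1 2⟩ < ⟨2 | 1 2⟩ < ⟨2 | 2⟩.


9 minimal non-faces of Δ(Σ) (on 7 rays):

  P={5,6}:  v_{5} + v_{6} = 0  →  sig = ⟨2 | 0⟩
  P={0,3}:  v_{0} + v_{3} = v_{5}  →  sig = ⟨2 | 1⟩
  P={2,4}:  v_{2} + v_{4} = v_{5}  →  sig = ⟨2 | 1⟩
  P={2,6}:  v_{2} + v_{6} = v_{0} + v_{1}  →  sig = ⟨2 | 1 1⟩
  P={3,6}:  v_{3} + v_{6} = v_{1} + v_{4}  →  sig = ⟨2 | 1 1⟩
  P={2,3}:  v_{2} + v_{3} = v_{1} + 2·v_{5}  →  sig = ⟨2 | 1 2⟩
  P={0,1,4}:  v_{0} + v_{1} + v_{4} = 0  →  sig = ⟨3 | 0⟩
  P={0,1,5}:  v_{0} + v_{1} + v_{5} = v_{2}  →  sig = ⟨3 | 1⟩
  P={1,4,5}:  v_{1} + v_{4} + v_{5} = v_{3}  →  sig = ⟨3 | 1⟩

Signatures (|P|; sorted positive RHS coefficients), sorted:
    |P|=2: 6 collections, coeffs (), (1), (1), (1,1), (1,1), (1,2)
    |P|=3: 3 collections, coeffs (), (1), (1)


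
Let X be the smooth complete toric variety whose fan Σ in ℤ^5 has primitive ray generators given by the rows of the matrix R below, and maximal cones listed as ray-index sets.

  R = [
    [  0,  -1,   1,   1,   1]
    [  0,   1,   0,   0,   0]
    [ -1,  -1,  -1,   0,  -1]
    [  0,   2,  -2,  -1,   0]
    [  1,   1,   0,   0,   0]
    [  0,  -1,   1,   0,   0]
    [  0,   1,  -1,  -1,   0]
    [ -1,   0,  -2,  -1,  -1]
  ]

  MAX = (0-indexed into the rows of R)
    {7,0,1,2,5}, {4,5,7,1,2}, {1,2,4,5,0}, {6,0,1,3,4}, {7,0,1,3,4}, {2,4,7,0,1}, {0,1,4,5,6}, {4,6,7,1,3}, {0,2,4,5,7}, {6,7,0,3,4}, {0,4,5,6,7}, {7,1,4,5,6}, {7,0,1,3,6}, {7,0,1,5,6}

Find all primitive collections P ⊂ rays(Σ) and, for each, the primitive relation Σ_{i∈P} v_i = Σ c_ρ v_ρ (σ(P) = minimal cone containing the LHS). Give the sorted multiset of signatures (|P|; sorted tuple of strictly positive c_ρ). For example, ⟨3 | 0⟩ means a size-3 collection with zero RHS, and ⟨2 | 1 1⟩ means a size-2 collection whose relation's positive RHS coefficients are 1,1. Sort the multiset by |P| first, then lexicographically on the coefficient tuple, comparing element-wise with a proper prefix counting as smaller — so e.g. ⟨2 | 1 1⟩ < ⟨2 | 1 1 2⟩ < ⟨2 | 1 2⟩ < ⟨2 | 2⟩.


|primitive collections| = 5. Relations:

  P = {2,6}:  v_{2} + v_{6} = v_{7}  ⟹  sig = ⟨2 | 1⟩
  P = {3,5}:  v_{3} + v_{5} = v_{6}  ⟹  sig = ⟨2 | 1⟩
  P = {2,3}:  v_{2} + v_{3} = v_{0} + v_{1} + v_{4} + 2·v_{7}  ⟹  sig = ⟨2 | 1 1 1 2⟩
  P = {0,1,4,5,7}:  v_{0} + v_{1} + v_{4} + v_{5} + v_{7} = 0  ⟹  sig = ⟨5 | 0⟩
  P = {0,1,4,6,7}:  v_{0} + v_{1} + v_{4} + v_{6} + v_{7} = v_{3}  ⟹  sig = ⟨5 | 1⟩

so the primitive-relation signature multiset is
{ ⟨2 | 1⟩ ×2,  ⟨2 | 1 1 1 2⟩,  ⟨5 | 0⟩,  ⟨5 | 1⟩ }


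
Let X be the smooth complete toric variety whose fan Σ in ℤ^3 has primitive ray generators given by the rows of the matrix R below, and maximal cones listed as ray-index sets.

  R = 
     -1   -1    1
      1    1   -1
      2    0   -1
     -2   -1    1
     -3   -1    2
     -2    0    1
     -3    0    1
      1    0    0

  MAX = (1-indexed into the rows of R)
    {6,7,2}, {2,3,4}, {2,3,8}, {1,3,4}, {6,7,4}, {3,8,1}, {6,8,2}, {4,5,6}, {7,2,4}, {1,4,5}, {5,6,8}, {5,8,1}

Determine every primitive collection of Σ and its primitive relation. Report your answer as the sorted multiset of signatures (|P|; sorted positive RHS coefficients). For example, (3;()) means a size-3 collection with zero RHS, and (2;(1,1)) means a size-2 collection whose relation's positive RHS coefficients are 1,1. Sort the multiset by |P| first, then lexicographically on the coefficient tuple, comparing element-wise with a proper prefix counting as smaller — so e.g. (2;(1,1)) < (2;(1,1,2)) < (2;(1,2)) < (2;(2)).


Σ has 11 primitive collections:

  P = {1,2}:  v_{1} + v_{2} = 0  ⇒ sig = (2;())
  P = {3,6}:  v_{3} + v_{6} = 0  ⇒ sig = (2;())
  P = {1,6}:  v_{1} + v_{6} = v_{5}  ⇒ sig = (2;(1))
  P = {2,5}:  v_{2} + v_{5} = v_{6}  ⇒ sig = (2;(1))
  P = {3,5}:  v_{3} + v_{5} = v_{1}  ⇒ sig = (2;(1))
  P = {4,8}:  v_{4} + v_{8} = v_{1}  ⇒ sig = (2;(1))
  P = {7,8}:  v_{7} + v_{8} = v_{6}  ⇒ sig = (2;(1))
  P = {1,7}:  v_{1} + v_{7} = v_{4} + v_{6}  ⇒ sig = (2;(1,1))
  P = {3,7}:  v_{3} + v_{7} = v_{2} + v_{4}  ⇒ sig = (2;(1,1))
  P = {5,7}:  v_{5} + v_{7} = v_{4} + 2·v_{6}  ⇒ sig = (2;(1,2))
  P = {2,4,6}:  v_{2} + v_{4} + v_{6} = v_{7}  ⇒ sig = (3;(1))

so the primitive-relation signature multiset is
[(2;()), (2;()), (2;(1)), (2;(1)), (2;(1)), (2;(1)), (2;(1)), (2;(1,1)), (2;(1,1)), (2;(1,2)), (3;(1))]


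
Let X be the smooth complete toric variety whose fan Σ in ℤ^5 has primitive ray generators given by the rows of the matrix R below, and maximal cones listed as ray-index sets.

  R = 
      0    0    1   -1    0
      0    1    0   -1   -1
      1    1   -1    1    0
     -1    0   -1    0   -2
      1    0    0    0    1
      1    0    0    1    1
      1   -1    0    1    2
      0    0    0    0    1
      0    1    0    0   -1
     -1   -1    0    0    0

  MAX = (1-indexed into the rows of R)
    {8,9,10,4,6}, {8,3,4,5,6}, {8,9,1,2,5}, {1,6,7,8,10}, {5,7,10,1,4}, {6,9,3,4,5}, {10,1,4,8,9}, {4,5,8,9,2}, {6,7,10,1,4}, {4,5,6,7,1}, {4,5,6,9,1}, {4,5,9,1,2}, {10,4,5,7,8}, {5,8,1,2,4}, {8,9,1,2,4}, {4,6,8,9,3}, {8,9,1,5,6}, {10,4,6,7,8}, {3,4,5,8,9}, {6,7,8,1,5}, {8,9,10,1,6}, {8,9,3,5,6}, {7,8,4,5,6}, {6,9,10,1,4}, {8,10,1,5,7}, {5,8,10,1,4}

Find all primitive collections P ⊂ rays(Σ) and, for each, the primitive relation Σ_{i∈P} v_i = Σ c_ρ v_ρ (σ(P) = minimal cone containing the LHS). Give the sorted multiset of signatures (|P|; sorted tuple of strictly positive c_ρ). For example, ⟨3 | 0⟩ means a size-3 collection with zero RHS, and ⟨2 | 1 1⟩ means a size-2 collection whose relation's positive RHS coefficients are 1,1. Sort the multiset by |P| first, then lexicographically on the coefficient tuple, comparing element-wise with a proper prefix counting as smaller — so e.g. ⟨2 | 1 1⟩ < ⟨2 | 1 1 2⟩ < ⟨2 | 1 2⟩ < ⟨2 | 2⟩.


Σ has 14 primitive collections:

  {2,7}:  v_{2} + v_{7} = v_{5}  so sig = ⟨2 | 1⟩
  {7,9}:  v_{7} + v_{9} = v_{6}  so sig = ⟨2 | 1⟩
  {1,3}:  v_{1} + v_{3} = v_{5} + v_{9}  so sig = ⟨2 | 1 1⟩
  {2,6}:  v_{2} + v_{6} = v_{5} + v_{9}  so sig = ⟨2 | 1 1⟩
  {2,10}:  v_{2} + v_{10} = v_{1} + v_{4} + v_{8}  so sig = ⟨2 | 1 1 1⟩
  {3,10}:  v_{3} + v_{10} = v_{4} + v_{6} + v_{8}  so sig = ⟨2 | 1 1 1⟩
  {3,7}:  v_{3} + v_{7} = v_{4} + v_{5} + 2·v_{6} + v_{8}  so sig = ⟨2 | 1 1 1 2⟩
  {2,3}:  v_{2} + v_{3} = v_{4} + 2·v_{5} + v_{8} + 2·v_{9}  so sig = ⟨2 | 1 1 2 2⟩
  {5,9,10}:  v_{5} + v_{9} + v_{10} = 0  so sig = ⟨3 | 0⟩
  {5,6,10}:  v_{5} + v_{6} + v_{10} = v_{7}  so sig = ⟨3 | 1⟩
  {1,4,6,8}:  v_{1} + v_{4} + v_{6} + v_{8} = 0  so sig = ⟨4 | 0⟩
  {1,4,7,8}:  v_{1} + v_{4} + v_{7} + v_{8} = v_{5} + v_{10}  so sig = ⟨4 | 1 1⟩
  {1,4,5,8,9}:  v_{1} + v_{4} + v_{5} + v_{8} + v_{9} = v_{2}  so sig = ⟨5 | 1⟩
  {4,5,6,8,9}:  v_{4} + v_{5} + v_{6} + v_{8} + v_{9} = v_{3}  so sig = ⟨5 | 1⟩

so the primitive-relation signature multiset is
    |P|=2: 8 collections, coeffs (1), (1), (1,1), (1,1), (1,1,1), (1,1,1), (1,1,1,2), (1,1,2,2)
    |P|=3: 2 collections, coeffs (), (1)
    |P|=4: 2 collections, coeffs (), (1,1)
    |P|=5: 2 collections, coeffs (1), (1)


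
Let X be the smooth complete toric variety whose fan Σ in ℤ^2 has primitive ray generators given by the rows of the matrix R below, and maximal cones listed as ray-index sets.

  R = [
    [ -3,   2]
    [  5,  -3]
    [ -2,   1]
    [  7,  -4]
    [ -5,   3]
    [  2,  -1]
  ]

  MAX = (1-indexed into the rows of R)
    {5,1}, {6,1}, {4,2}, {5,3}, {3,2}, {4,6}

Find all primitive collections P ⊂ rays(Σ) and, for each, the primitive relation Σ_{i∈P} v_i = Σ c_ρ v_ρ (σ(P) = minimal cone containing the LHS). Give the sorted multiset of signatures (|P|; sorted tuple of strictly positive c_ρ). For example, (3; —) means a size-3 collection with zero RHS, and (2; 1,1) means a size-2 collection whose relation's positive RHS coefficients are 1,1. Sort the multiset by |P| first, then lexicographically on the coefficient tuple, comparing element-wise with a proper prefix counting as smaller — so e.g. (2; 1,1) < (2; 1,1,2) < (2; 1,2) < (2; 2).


Σ has 9 primitive collections:

  • {2,5}:  v_{2} + v_{5} = 0 ; sig = (2; —)
  • {3,6}:  v_{3} + v_{6} = 0 ; sig = (2; —)
  • {1,2}:  v_{1} + v_{2} = v_{6} ; sig = (2; 1)
  • {1,3}:  v_{1} + v_{3} = v_{5} ; sig = (2; 1)
  • {2,6}:  v_{2} + v_{6} = v_{4} ; sig = (2; 1)
  • {3,4}:  v_{3} + v_{4} = v_{2} ; sig = (2; 1)
  • {4,5}:  v_{4} + v_{5} = v_{6} ; sig = (2; 1)
  • {5,6}:  v_{5} + v_{6} = v_{1} ; sig = (2; 1)
  • {1,4}:  v_{1} + v_{4} = 2·v_{6} ; sig = (2; 2)

Sorted signature multiset PRS(X):
[(2; —), (2; —), (2; 1), (2; 1), (2; 1), (2; 1), (2; 1), (2; 1), (2; 2)]


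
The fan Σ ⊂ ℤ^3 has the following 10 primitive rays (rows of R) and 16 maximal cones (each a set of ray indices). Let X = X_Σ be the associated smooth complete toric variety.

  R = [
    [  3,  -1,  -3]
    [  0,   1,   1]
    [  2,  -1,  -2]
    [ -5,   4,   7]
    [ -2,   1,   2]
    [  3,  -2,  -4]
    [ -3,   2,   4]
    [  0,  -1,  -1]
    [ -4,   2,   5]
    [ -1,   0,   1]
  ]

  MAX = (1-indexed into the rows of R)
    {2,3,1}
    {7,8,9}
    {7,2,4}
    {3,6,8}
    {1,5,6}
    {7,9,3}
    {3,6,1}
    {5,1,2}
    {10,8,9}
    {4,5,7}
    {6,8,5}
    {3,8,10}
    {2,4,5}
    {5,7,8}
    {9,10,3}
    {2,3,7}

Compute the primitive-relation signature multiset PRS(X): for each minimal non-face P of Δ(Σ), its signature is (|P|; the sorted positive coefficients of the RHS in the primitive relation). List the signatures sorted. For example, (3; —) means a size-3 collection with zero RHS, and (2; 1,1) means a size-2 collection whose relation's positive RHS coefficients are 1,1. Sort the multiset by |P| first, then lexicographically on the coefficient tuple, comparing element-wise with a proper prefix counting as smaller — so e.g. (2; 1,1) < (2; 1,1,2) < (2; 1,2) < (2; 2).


Δ(Σ) — 10 vertices, 24 min non-faces:

  {2,8}:  v_{2} + v_{8} = 0  ⟹  sig = (2; —)
  {3,5}:  v_{3} + v_{5} = 0  ⟹  sig = (2; —)
  {6,7}:  v_{6} + v_{7} = 0  ⟹  sig = (2; —)
  {1,7}:  v_{1} + v_{7} = v_{2}  ⟹  sig = (2; 1)
  {1,8}:  v_{1} + v_{8} = v_{6}  ⟹  sig = (2; 1)
  {1,10}:  v_{1} + v_{10} = v_{3}  ⟹  sig = (2; 1)
  {2,6}:  v_{2} + v_{6} = v_{1}  ⟹  sig = (2; 1)
  {6,9}:  v_{6} + v_{9} = v_{10}  ⟹  sig = (2; 1)
  {7,10}:  v_{7} + v_{10} = v_{9}  ⟹  sig = (2; 1)
  {1,9}:  v_{1} + v_{9} = v_{3} + v_{7}  ⟹  sig = (2; 1,1)
  {2,10}:  v_{2} + v_{10} = v_{3} + v_{7}  ⟹  sig = (2; 1,1)
  {3,4}:  v_{3} + v_{4} = v_{2} + v_{7}  ⟹  sig = (2; 1,1)
  {4,6}:  v_{4} + v_{6} = v_{2} + v_{5}  ⟹  sig = (2; 1,1)
  {4,8}:  v_{4} + v_{8} = v_{5} + v_{7}  ⟹  sig = (2; 1,1)
  {5,10}:  v_{5} + v_{10} = v_{7} + v_{8}  ⟹  sig = (2; 1,1)
  {6,10}:  v_{6} + v_{10} = v_{3} + v_{8}  ⟹  sig = (2; 1,1)
  {1,4}:  v_{1} + v_{4} = 2·v_{2} + v_{5}  ⟹  sig = (2; 1,2)
  {2,9}:  v_{2} + v_{9} = v_{3} + 2·v_{7}  ⟹  sig = (2; 1,2)
  {5,9}:  v_{5} + v_{9} = 2·v_{7} + v_{8}  ⟹  sig = (2; 1,2)
  {4,10}:  v_{4} + v_{10} = 2·v_{7}  ⟹  sig = (2; 2)
  {4,9}:  v_{4} + v_{9} = 3·v_{7}  ⟹  sig = (2; 3)
  {2,5,7}:  v_{2} + v_{5} + v_{7} = v_{4}  ⟹  sig = (3; 1)
  {3,7,8}:  v_{3} + v_{7} + v_{8} = v_{10}  ⟹  sig = (3; 1)
  {3,8,9}:  v_{3} + v_{8} + v_{9} = 2·v_{10}  ⟹  sig = (3; 2)

Sorted signature multiset PRS(X):
{ (2; —) ×3,  (2; 1) ×6,  (2; 1,1) ×7,  (2; 1,2) ×3,  (2; 2),  (2; 3),  (3; 1) ×2,  (3; 2) }


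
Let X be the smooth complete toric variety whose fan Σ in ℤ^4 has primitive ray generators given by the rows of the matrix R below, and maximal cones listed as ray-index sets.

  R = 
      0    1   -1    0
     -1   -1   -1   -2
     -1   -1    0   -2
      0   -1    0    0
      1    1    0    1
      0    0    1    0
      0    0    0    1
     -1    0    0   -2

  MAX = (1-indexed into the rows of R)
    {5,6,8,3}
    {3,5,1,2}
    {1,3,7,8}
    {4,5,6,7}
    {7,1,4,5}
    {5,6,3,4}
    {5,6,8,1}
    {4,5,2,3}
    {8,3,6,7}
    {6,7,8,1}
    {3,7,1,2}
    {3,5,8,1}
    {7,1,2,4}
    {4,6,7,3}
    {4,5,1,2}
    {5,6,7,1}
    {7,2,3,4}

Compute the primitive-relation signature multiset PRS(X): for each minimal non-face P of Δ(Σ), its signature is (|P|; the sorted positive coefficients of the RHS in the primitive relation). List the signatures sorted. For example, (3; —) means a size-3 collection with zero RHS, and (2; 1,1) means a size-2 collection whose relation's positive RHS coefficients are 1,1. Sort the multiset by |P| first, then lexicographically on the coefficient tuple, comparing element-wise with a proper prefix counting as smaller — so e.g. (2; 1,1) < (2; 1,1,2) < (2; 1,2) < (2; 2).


|primitive collections| = 9. Relations:

  • {2,6}:  v_{2} + v_{6} = v_{3}  ⇒ sig = (2; 1)
  • {4,8}:  v_{4} + v_{8} = v_{3}  ⇒ sig = (2; 1)
  • {2,8}:  v_{2} + v_{8} = v_{1} + 2·v_{3}  ⇒ sig = (2; 1,2)
  • {1,4,6}:  v_{1} + v_{4} + v_{6} = 0  ⇒ sig = (3; —)
  • {3,5,7}:  v_{3} + v_{5} + v_{7} = 0  ⇒ sig = (3; —)
  • {1,3,4}:  v_{1} + v_{3} + v_{4} = v_{2}  ⇒ sig = (3; 1)
  • {1,3,6}:  v_{1} + v_{3} + v_{6} = v_{8}  ⇒ sig = (3; 1)
  • {2,5,7}:  v_{2} + v_{5} + v_{7} = v_{1} + v_{4}  ⇒ sig = (3; 1,1)
  • {5,7,8}:  v_{5} + v_{7} + v_{8} = v_{1} + v_{6}  ⇒ sig = (3; 1,1)

Sorted signature multiset PRS(X):
    (2; 1)
    (2; 1)
    (2; 1,2)
    (3; —)
    (3; —)
    (3; 1)
    (3; 1)
    (3; 1,1)
    (3; 1,1)


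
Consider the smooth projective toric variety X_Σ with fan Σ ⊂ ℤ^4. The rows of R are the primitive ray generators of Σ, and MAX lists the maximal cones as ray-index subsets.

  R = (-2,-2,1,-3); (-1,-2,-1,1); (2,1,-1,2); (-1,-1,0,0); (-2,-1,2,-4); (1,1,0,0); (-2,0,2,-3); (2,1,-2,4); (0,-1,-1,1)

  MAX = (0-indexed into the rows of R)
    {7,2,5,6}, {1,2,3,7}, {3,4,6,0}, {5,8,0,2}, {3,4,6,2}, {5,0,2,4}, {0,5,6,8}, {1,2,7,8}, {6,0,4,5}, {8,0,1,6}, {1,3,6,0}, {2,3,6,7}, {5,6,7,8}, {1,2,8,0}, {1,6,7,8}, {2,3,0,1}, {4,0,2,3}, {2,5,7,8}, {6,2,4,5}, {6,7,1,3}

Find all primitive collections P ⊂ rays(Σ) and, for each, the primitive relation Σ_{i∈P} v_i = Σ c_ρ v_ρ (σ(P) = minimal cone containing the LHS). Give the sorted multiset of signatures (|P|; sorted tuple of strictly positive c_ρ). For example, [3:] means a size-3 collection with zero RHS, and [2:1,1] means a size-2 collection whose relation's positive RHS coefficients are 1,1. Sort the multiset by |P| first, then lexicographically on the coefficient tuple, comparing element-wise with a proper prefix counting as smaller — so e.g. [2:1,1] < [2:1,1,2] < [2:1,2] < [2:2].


Δ(Σ) — 9 vertices, 10 min non-faces:

  {3,5}:  v_{3} + v_{5} = 0  so sig = [2:]
  {4,7}:  v_{4} + v_{7} = 0  so sig = [2:]
  {0,7}:  v_{0} + v_{7} = v_{8}  so sig = [2:1]
  {1,5}:  v_{1} + v_{5} = v_{8}  so sig = [2:1]
  {3,8}:  v_{3} + v_{8} = v_{1}  so sig = [2:1]
  {4,8}:  v_{4} + v_{8} = v_{0}  so sig = [2:1]
  {1,4}:  v_{1} + v_{4} = v_{0} + v_{3}  so sig = [2:1,1]
  {2,6,8}:  v_{2} + v_{6} + v_{8} = 0  so sig = [3:]
  {0,2,6}:  v_{0} + v_{2} + v_{6} = v_{4}  so sig = [3:1]
  {1,2,6}:  v_{1} + v_{2} + v_{6} = v_{3}  so sig = [3:1]

Signatures (|P|; sorted positive RHS coefficients), sorted:
[[2:], [2:], [2:1], [2:1], [2:1], [2:1], [2:1,1], [3:], [3:1], [3:1]]


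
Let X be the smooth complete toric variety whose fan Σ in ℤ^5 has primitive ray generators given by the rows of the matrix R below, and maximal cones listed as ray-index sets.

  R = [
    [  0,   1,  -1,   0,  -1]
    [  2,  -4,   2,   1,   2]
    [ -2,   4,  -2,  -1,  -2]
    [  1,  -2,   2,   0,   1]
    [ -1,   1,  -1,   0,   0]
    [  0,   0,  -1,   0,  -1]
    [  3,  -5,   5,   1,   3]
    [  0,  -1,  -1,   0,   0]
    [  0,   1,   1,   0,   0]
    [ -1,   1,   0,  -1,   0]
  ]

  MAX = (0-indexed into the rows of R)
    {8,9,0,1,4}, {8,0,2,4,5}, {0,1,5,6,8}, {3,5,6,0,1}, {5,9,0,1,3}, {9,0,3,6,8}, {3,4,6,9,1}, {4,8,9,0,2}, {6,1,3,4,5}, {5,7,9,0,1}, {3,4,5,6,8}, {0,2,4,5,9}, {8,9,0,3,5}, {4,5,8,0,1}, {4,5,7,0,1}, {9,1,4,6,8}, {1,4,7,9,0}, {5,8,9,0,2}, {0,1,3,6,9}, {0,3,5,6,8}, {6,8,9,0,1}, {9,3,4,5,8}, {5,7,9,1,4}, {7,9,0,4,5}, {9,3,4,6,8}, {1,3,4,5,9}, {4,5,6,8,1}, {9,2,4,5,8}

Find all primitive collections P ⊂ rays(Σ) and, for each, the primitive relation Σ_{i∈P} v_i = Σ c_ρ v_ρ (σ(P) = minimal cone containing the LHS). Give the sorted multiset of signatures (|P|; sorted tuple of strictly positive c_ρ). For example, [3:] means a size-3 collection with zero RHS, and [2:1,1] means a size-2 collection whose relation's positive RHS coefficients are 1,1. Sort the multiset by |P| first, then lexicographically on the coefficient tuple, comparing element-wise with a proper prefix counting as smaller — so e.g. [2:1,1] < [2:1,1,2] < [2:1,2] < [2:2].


Minimal non-faces — 14 found among 10 rays, 28 max cones:

  • {1,2}:  v_{1} + v_{2} = 0 — sig = [2:]
  • {7,8}:  v_{7} + v_{8} = 0 — sig = [2:]
  • {2,6}:  v_{2} + v_{6} = v_{3} + v_{8} — sig = [2:1,1]
  • {6,7}:  v_{6} + v_{7} = v_{1} + v_{3} — sig = [2:1,1]
  • {2,3}:  v_{2} + v_{3} = v_{5} + v_{8} + v_{9} — sig = [2:1,1,1]
  • {3,7}:  v_{3} + v_{7} = v_{1} + v_{5} + v_{9} — sig = [2:1,1,1]
  • {2,7}:  v_{2} + v_{7} = v_{0} + v_{4} + v_{5} + v_{9} — sig = [2:1,1,1,1]
  • {0,3,4}:  v_{0} + v_{3} + v_{4} = 0 — sig = [3:]
  • {1,3,8}:  v_{1} + v_{3} + v_{8} = v_{6} — sig = [3:1]
  • {0,4,6}:  v_{0} + v_{4} + v_{6} = v_{1} + v_{8} — sig = [3:1,1]
  • {5,6,9}:  v_{5} + v_{6} + v_{9} = 2·v_{3} — sig = [3:2]
  • {1,5,8,9}:  v_{1} + v_{5} + v_{8} + v_{9} = v_{3} — sig = [4:1]
  • {0,1,4,5,9}:  v_{0} + v_{1} + v_{4} + v_{5} + v_{9} = v_{7} — sig = [5:1]
  • {0,4,5,8,9}:  v_{0} + v_{4} + v_{5} + v_{8} + v_{9} = v_{2} — sig = [5:1]

Signatures (|P|; sorted positive RHS coefficients), sorted:
    [2:]
    [2:]
    [2:1,1]
    [2:1,1]
    [2:1,1,1]
    [2:1,1,1]
    [2:1,1,1,1]
    [3:]
    [3:1]
    [3:1,1]
    [3:2]
    [4:1]
    [5:1]
    [5:1]


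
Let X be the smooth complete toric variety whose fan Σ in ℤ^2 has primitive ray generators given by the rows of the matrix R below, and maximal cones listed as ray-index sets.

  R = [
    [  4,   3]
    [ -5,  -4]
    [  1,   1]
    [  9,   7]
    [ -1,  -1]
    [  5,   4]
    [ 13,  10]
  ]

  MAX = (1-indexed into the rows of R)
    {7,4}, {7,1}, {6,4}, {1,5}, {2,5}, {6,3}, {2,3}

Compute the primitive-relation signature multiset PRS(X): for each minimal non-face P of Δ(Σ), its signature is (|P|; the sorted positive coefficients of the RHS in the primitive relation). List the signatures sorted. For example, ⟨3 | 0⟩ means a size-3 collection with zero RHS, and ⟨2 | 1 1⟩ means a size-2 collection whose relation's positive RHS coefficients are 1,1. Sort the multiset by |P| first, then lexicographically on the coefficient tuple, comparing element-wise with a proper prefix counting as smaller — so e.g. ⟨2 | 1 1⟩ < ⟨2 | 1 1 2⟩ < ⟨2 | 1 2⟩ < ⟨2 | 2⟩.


Minimal non-faces — 14 found among 7 rays, 7 max cones:

  {2,6}:  v_{2} + v_{6} = 0  ⇒ sig = ⟨2 | 0⟩
  {3,5}:  v_{3} + v_{5} = 0  ⇒ sig = ⟨2 | 0⟩
  {1,2}:  v_{1} + v_{2} = v_{5}  ⇒ sig = ⟨2 | 1⟩
  {1,3}:  v_{1} + v_{3} = v_{6}  ⇒ sig = ⟨2 | 1⟩
  {1,4}:  v_{1} + v_{4} = v_{7}  ⇒ sig = ⟨2 | 1⟩
  {1,6}:  v_{1} + v_{6} = v_{4}  ⇒ sig = ⟨2 | 1⟩
  {2,4}:  v_{2} + v_{4} = v_{1}  ⇒ sig = ⟨2 | 1⟩
  {5,6}:  v_{5} + v_{6} = v_{1}  ⇒ sig = ⟨2 | 1⟩
  {3,7}:  v_{3} + v_{7} = v_{4} + v_{6}  ⇒ sig = ⟨2 | 1 1⟩
  {2,7}:  v_{2} + v_{7} = 2·v_{1}  ⇒ sig = ⟨2 | 2⟩
  {3,4}:  v_{3} + v_{4} = 2·v_{6}  ⇒ sig = ⟨2 | 2⟩
  {4,5}:  v_{4} + v_{5} = 2·v_{1}  ⇒ sig = ⟨2 | 2⟩
  {6,7}:  v_{6} + v_{7} = 2·v_{4}  ⇒ sig = ⟨2 | 2⟩
  {5,7}:  v_{5} + v_{7} = 3·v_{1}  ⇒ sig = ⟨2 | 3⟩

Hence PRS(X_Σ) =
[⟨2 | 0⟩, ⟨2 | 0⟩, ⟨2 | 1⟩, ⟨2 | 1⟩, ⟨2 | 1⟩, ⟨2 | 1⟩, ⟨2 | 1⟩, ⟨2 | 1⟩, ⟨2 | 1 1⟩, ⟨2 | 2⟩, ⟨2 | 2⟩, ⟨2 | 2⟩, ⟨2 | 2⟩, ⟨2 | 3⟩]


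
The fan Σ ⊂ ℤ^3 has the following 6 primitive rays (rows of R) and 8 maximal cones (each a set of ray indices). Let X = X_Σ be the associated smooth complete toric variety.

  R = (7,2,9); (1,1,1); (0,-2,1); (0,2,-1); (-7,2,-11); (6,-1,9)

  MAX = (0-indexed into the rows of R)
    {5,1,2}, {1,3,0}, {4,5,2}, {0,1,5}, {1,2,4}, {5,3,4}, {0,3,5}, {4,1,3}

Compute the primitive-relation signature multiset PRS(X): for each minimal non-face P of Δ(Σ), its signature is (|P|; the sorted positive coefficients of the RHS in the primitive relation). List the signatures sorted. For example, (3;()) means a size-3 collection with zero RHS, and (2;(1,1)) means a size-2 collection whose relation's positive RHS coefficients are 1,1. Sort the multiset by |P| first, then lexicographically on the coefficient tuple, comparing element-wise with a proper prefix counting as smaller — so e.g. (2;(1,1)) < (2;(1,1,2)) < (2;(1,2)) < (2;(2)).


Minimal non-faces — 5 found among 6 rays, 8 max cones:

  • {2,3}:  v_{2} + v_{3} = 0  ⇒ sig = (2;())
  • {0,2}:  v_{0} + v_{2} = v_{1} + v_{5}  ⇒ sig = (2;(1,1))
  • {0,4}:  v_{0} + v_{4} = 2·v_{3}  ⇒ sig = (2;(2))
  • {1,3,5}:  v_{1} + v_{3} + v_{5} = v_{0}  ⇒ sig = (3;(1))
  • {1,4,5}:  v_{1} + v_{4} + v_{5} = v_{3}  ⇒ sig = (3;(1))

so the primitive-relation signature multiset is
[(2;()), (2;(1,1)), (2;(2)), (3;(1)), (3;(1))]


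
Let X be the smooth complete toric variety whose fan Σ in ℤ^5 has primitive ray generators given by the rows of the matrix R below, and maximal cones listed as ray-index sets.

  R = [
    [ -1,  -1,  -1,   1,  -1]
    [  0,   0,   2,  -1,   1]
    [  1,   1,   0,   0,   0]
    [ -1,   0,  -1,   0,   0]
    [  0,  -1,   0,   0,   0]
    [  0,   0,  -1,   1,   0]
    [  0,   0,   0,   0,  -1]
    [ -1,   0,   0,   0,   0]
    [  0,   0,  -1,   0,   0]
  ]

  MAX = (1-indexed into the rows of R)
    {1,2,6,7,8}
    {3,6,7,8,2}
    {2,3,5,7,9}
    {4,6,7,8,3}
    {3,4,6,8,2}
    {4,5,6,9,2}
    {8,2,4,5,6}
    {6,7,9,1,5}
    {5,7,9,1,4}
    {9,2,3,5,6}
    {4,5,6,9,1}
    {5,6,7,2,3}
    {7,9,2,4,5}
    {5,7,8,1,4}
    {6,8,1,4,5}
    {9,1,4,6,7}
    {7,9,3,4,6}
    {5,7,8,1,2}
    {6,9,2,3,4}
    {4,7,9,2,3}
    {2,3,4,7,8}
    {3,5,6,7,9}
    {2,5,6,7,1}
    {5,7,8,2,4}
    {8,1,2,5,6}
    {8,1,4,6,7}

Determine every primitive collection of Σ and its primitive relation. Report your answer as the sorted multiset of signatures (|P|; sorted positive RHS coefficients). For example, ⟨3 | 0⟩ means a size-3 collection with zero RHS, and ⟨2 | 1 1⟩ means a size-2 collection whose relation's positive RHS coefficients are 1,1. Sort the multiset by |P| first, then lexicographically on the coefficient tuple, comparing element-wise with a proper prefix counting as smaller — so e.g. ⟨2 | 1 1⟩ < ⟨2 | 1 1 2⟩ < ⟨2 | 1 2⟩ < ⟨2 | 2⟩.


Δ(Σ) — 9 vertices, 10 min non-faces:

  P = {8,9}:  v_{8} + v_{9} = v_{4}  so sig = ⟨2 | 1⟩
  P = {1,3}:  v_{1} + v_{3} = v_{6} + v_{7}  so sig = ⟨2 | 1 1⟩
  P = {3,5,8}:  v_{3} + v_{5} + v_{8} = 0  so sig = ⟨3 | 0⟩
  P = {3,4,5}:  v_{3} + v_{4} + v_{5} = v_{9}  so sig = ⟨3 | 1⟩
  P = {1,2,9}:  v_{1} + v_{2} + v_{9} = v_{5} + v_{8}  so sig = ⟨3 | 1 1⟩
  P = {1,2,4}:  v_{1} + v_{2} + v_{4} = v_{5} + 2·v_{8}  so sig = ⟨3 | 1 2⟩
  P = {2,6,7,9}:  v_{2} + v_{6} + v_{7} + v_{9} = 0  so sig = ⟨4 | 0⟩
  P = {2,4,6,7}:  v_{2} + v_{4} + v_{6} + v_{7} = v_{8}  so sig = ⟨4 | 1⟩
  P = {5,6,7,8}:  v_{5} + v_{6} + v_{7} + v_{8} = v_{1}  so sig = ⟨4 | 1⟩
  P = {4,5,6,7}:  v_{4} + v_{5} + v_{6} + v_{7} = v_{1} + v_{9}  so sig = ⟨4 | 1 1⟩

so the primitive-relation signature multiset is
    ⟨2 | 1⟩
    ⟨2 | 1 1⟩
    ⟨3 | 0⟩
    ⟨3 | 1⟩
    ⟨3 | 1 1⟩
    ⟨3 | 1 2⟩
    ⟨4 | 0⟩
    ⟨4 | 1⟩
    ⟨4 | 1⟩
    ⟨4 | 1 1⟩


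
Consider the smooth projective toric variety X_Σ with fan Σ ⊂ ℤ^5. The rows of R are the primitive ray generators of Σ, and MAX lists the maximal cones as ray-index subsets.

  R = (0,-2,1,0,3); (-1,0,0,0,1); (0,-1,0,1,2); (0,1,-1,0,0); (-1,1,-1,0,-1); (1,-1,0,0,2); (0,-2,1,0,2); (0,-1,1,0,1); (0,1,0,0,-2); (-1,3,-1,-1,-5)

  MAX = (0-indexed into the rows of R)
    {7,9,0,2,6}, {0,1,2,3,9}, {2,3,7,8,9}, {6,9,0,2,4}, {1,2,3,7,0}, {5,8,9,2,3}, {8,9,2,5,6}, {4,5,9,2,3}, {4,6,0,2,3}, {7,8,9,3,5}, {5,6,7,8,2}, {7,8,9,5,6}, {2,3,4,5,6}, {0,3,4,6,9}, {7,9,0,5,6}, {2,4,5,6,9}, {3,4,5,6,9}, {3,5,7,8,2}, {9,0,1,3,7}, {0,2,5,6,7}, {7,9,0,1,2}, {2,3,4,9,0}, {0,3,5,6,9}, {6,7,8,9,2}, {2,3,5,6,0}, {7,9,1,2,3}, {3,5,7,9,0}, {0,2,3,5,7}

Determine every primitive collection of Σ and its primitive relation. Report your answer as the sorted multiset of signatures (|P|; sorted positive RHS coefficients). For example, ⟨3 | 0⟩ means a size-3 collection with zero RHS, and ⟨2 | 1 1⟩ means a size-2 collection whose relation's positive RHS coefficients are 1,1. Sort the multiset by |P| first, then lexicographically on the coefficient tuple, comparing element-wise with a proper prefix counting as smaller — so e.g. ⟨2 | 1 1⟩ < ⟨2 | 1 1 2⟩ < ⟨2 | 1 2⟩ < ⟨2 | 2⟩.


Σ has 14 primitive collections:

  P={0,8}:  v_{0} + v_{8} = v_{7}  →  sig = ⟨2 | 1⟩
  P={1,5}:  v_{1} + v_{5} = v_{0} + v_{3}  →  sig = ⟨2 | 1 1⟩
  P={4,8}:  v_{4} + v_{8} = v_{2} + v_{9}  →  sig = ⟨2 | 1 1⟩
  P={4,7}:  v_{4} + v_{7} = v_{0} + v_{2} + v_{9}  →  sig = ⟨2 | 1 1 1⟩
  P={1,8}:  v_{1} + v_{8} = v_{2} + v_{3} + 2·v_{7} + v_{9}  →  sig = ⟨2 | 1 1 1 2⟩
  P={1,6}:  v_{1} + v_{6} = 2·v_{0} + v_{2} + v_{9}  →  sig = ⟨2 | 1 1 2⟩
  P={1,4}:  v_{1} + v_{4} = 2·v_{0} + 2·v_{2} + v_{3} + 2·v_{9}  →  sig = ⟨2 | 1 2 2 2⟩
  P={3,6,8}:  v_{3} + v_{6} + v_{8} = 0  →  sig = ⟨3 | 0⟩
  P={3,6,7}:  v_{3} + v_{6} + v_{7} = v_{0}  →  sig = ⟨3 | 1⟩
  P={0,4,5}:  v_{0} + v_{4} + v_{5} = 2·v_{3} + 2·v_{6}  →  sig = ⟨3 | 2 2⟩
  P={2,5,7,9}:  v_{2} + v_{5} + v_{7} + v_{9} = 0  →  sig = ⟨4 | 0⟩
  P={2,3,6,9}:  v_{2} + v_{3} + v_{6} + v_{9} = v_{4}  →  sig = ⟨4 | 1⟩
  P={0,2,5,9}:  v_{0} + v_{2} + v_{5} + v_{9} = v_{3} + v_{6}  →  sig = ⟨4 | 1 1⟩
  P={0,2,3,7,9}:  v_{0} + v_{2} + v_{3} + v_{7} + v_{9} = v_{1}  →  sig = ⟨5 | 1⟩

so the primitive-relation signature multiset is
[⟨2 | 1⟩, ⟨2 | 1 1⟩, ⟨2 | 1 1⟩, ⟨2 | 1 1 1⟩, ⟨2 | 1 1 1 2⟩, ⟨2 | 1 1 2⟩, ⟨2 | 1 2 2 2⟩, ⟨3 | 0⟩, ⟨3 | 1⟩, ⟨3 | 2 2⟩, ⟨4 | 0⟩, ⟨4 | 1⟩, ⟨4 | 1 1⟩, ⟨5 | 1⟩]


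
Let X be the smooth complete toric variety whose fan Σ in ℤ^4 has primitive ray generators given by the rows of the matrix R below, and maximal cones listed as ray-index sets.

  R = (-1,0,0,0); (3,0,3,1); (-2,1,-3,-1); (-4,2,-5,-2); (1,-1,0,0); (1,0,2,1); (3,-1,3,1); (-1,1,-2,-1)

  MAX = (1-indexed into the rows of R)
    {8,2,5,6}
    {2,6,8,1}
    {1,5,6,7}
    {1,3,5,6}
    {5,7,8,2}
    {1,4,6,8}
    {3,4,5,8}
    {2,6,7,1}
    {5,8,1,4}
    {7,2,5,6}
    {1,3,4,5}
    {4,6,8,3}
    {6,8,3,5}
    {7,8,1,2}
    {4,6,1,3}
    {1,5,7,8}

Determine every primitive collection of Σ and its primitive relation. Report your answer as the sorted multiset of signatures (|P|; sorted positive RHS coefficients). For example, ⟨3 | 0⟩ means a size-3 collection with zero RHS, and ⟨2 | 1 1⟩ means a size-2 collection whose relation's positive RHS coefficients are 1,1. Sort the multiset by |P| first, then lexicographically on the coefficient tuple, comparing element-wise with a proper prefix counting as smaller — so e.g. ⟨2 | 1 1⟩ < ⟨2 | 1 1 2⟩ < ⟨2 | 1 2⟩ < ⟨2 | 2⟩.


9 minimal non-faces of Δ(Σ) (on 8 rays):

  • {4,7}:  v_{4} + v_{7} = v_{8} ; sig = ⟨2 | 1⟩
  • {3,7}:  v_{3} + v_{7} = v_{5} + v_{6} + v_{8} ; sig = ⟨2 | 1 1 1⟩
  • {2,4}:  v_{2} + v_{4} = v_{6} + 2·v_{8} ; sig = ⟨2 | 1 2⟩
  • {2,3}:  v_{2} + v_{3} = v_{5} + 2·v_{6} + 2·v_{8} ; sig = ⟨2 | 1 2 2⟩
  • {1,2,5}:  v_{1} + v_{2} + v_{5} = v_{7} ; sig = ⟨3 | 1⟩
  • {1,3,8}:  v_{1} + v_{3} + v_{8} = v_{4} ; sig = ⟨3 | 1⟩
  • {4,5,6}:  v_{4} + v_{5} + v_{6} = v_{3} ; sig = ⟨3 | 1⟩
  • {6,7,8}:  v_{6} + v_{7} + v_{8} = v_{2} ; sig = ⟨3 | 1⟩
  • {1,5,6,8}:  v_{1} + v_{5} + v_{6} + v_{8} = 0 ; sig = ⟨4 | 0⟩

Sorted signature multiset PRS(X):
{ ⟨2 | 1⟩,  ⟨2 | 1 1 1⟩,  ⟨2 | 1 2⟩,  ⟨2 | 1 2 2⟩,  ⟨3 | 1⟩ ×4,  ⟨4 | 0⟩ }


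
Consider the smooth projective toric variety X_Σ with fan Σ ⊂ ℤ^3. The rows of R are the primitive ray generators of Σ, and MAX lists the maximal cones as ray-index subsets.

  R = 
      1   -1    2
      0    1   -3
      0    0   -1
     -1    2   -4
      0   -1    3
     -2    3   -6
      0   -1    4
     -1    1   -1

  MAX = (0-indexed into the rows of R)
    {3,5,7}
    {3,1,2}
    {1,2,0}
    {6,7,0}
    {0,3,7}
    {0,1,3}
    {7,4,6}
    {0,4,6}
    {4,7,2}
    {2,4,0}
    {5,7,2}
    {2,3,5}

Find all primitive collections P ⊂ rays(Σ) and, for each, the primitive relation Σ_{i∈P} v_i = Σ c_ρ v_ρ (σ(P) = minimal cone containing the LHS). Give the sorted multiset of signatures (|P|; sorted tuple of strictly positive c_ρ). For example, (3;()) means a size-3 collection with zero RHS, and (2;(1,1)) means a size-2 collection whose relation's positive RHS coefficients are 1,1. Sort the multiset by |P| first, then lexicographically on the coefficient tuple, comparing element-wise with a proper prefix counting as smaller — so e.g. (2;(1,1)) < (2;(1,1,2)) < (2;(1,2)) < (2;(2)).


14 collections generate NE(X_Σ); each relation:

  • {1,4}:  v_{1} + v_{4} = 0  ⇒ sig = (2;())
  • {0,5}:  v_{0} + v_{5} = v_{3}  ⇒ sig = (2;(1))
  • {1,7}:  v_{1} + v_{7} = v_{3}  ⇒ sig = (2;(1))
  • {2,6}:  v_{2} + v_{6} = v_{4}  ⇒ sig = (2;(1))
  • {3,4}:  v_{3} + v_{4} = v_{7}  ⇒ sig = (2;(1))
  • {1,6}:  v_{1} + v_{6} = v_{0} + v_{7}  ⇒ sig = (2;(1,1))
  • {1,5}:  v_{1} + v_{5} = v_{2} + 2·v_{3}  ⇒ sig = (2;(1,2))
  • {3,6}:  v_{3} + v_{6} = v_{0} + 2·v_{7}  ⇒ sig = (2;(1,2))
  • {4,5}:  v_{4} + v_{5} = v_{2} + 2·v_{7}  ⇒ sig = (2;(1,2))
  • {5,6}:  v_{5} + v_{6} = 2·v_{7}  ⇒ sig = (2;(2))
  • {0,2,7}:  v_{0} + v_{2} + v_{7} = 0  ⇒ sig = (3;())
  • {0,2,3}:  v_{0} + v_{2} + v_{3} = v_{1}  ⇒ sig = (3;(1))
  • {0,4,7}:  v_{0} + v_{4} + v_{7} = v_{6}  ⇒ sig = (3;(1))
  • {2,3,7}:  v_{2} + v_{3} + v_{7} = v_{5}  ⇒ sig = (3;(1))

Hence PRS(X_Σ) =
[(2;()), (2;(1)), (2;(1)), (2;(1)), (2;(1)), (2;(1,1)), (2;(1,2)), (2;(1,2)), (2;(1,2)), (2;(2)), (3;()), (3;(1)), (3;(1)), (3;(1))]


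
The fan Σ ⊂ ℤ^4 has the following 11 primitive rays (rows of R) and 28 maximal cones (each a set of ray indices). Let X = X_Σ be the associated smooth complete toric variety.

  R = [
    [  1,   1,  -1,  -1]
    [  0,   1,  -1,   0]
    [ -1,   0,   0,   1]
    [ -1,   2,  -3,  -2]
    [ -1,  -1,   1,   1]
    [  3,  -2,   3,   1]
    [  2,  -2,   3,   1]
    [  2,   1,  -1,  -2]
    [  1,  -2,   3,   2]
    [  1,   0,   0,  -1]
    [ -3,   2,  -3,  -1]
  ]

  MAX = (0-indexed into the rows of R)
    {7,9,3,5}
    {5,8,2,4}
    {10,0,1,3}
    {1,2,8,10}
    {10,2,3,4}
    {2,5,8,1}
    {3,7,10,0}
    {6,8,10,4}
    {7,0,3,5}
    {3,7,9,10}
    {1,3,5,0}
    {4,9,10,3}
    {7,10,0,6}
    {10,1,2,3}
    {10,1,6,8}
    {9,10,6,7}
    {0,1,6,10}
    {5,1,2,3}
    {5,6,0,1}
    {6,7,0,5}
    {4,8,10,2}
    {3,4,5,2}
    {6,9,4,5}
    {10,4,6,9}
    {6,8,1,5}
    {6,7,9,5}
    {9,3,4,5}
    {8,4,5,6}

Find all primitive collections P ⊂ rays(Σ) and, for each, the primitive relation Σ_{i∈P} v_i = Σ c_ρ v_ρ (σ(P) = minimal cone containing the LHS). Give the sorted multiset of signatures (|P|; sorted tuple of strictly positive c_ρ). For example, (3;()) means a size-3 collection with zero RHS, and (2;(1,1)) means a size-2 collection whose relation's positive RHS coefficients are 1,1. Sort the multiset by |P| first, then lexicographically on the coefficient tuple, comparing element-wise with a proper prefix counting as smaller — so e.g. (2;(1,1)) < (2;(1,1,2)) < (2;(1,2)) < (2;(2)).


16 collections generate NE(X_Σ); each relation:

  • {0,4}:  v_{0} + v_{4} = 0 ; sig = (2;())
  • {2,9}:  v_{2} + v_{9} = 0 ; sig = (2;())
  • {3,8}:  v_{3} + v_{8} = 0 ; sig = (2;())
  • {5,10}:  v_{5} + v_{10} = 0 ; sig = (2;())
  • {0,2}:  v_{0} + v_{2} = v_{1} ; sig = (2;(1))
  • {0,9}:  v_{0} + v_{9} = v_{7} ; sig = (2;(1))
  • {1,4}:  v_{1} + v_{4} = v_{2} ; sig = (2;(1))
  • {1,9}:  v_{1} + v_{9} = v_{0} ; sig = (2;(1))
  • {2,6}:  v_{2} + v_{6} = v_{8} ; sig = (2;(1))
  • {2,7}:  v_{2} + v_{7} = v_{0} ; sig = (2;(1))
  • {3,6}:  v_{3} + v_{6} = v_{9} ; sig = (2;(1))
  • {4,7}:  v_{4} + v_{7} = v_{9} ; sig = (2;(1))
  • {8,9}:  v_{8} + v_{9} = v_{6} ; sig = (2;(1))
  • {0,8}:  v_{0} + v_{8} = v_{1} + v_{6} ; sig = (2;(1,1))
  • {7,8}:  v_{7} + v_{8} = v_{0} + v_{6} ; sig = (2;(1,1))
  • {1,7}:  v_{1} + v_{7} = 2·v_{0} ; sig = (2;(2))

Sorted signature multiset PRS(X):
    |P|=2: 16 collections, coeffs (), (), (), (), (1), (1), (1), (1), (1), (1), (1), (1), (1), (1,1), (1,1), (2)


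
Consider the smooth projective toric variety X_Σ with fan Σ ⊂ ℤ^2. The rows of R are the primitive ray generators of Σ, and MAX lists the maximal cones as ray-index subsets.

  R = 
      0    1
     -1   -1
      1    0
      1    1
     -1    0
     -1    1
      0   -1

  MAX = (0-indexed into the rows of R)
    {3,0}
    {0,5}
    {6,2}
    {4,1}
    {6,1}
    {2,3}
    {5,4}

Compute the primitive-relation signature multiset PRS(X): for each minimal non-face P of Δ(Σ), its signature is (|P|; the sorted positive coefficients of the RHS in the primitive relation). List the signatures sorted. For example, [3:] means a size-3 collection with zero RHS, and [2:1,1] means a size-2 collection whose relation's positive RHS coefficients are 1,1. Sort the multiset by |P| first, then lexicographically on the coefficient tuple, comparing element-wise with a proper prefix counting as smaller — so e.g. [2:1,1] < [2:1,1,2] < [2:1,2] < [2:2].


The 14 primitive collections of Σ (r=7, n=2):

  P = {0,6}:  v_{0} + v_{6} = 0  ⇒ sig = [2:]
  P = {1,3}:  v_{1} + v_{3} = 0  ⇒ sig = [2:]
  P = {2,4}:  v_{2} + v_{4} = 0  ⇒ sig = [2:]
  P = {0,1}:  v_{0} + v_{1} = v_{4}  ⇒ sig = [2:1]
  P = {0,2}:  v_{0} + v_{2} = v_{3}  ⇒ sig = [2:1]
  P = {0,4}:  v_{0} + v_{4} = v_{5}  ⇒ sig = [2:1]
  P = {1,2}:  v_{1} + v_{2} = v_{6}  ⇒ sig = [2:1]
  P = {2,5}:  v_{2} + v_{5} = v_{0}  ⇒ sig = [2:1]
  P = {3,4}:  v_{3} + v_{4} = v_{0}  ⇒ sig = [2:1]
  P = {3,6}:  v_{3} + v_{6} = v_{2}  ⇒ sig = [2:1]
  P = {4,6}:  v_{4} + v_{6} = v_{1}  ⇒ sig = [2:1]
  P = {5,6}:  v_{5} + v_{6} = v_{4}  ⇒ sig = [2:1]
  P = {1,5}:  v_{1} + v_{5} = 2·v_{4}  ⇒ sig = [2:2]
  P = {3,5}:  v_{3} + v_{5} = 2·v_{0}  ⇒ sig = [2:2]

so the primitive-relation signature multiset is
    |P|=2: 14 collections, coeffs (), (), (), (1), (1), (1), (1), (1), (1), (1), (1), (1), (2), (2)


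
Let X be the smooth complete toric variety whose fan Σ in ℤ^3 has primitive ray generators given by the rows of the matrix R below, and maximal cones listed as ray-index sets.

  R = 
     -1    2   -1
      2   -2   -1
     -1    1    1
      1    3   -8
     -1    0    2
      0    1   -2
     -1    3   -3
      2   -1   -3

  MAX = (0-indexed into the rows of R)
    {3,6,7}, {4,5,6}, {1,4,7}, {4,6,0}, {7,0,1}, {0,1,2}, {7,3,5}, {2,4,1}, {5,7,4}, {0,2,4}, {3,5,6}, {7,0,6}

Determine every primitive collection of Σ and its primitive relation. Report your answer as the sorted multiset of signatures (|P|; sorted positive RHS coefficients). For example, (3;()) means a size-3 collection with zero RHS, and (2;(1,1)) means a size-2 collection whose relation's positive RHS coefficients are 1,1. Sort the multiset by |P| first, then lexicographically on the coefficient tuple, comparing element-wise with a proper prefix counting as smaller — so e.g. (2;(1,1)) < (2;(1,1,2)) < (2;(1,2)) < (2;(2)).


The 14 primitive collections of Σ (r=8, n=3):

  {0,5}:  v_{0} + v_{5} = v_{6} — sig = (2;(1))
  {1,5}:  v_{1} + v_{5} = v_{7} — sig = (2;(1))
  {2,5}:  v_{2} + v_{5} = v_{0} — sig = (2;(1))
  {1,6}:  v_{1} + v_{6} = v_{0} + v_{7} — sig = (2;(1,1))
  {2,7}:  v_{2} + v_{7} = v_{0} + v_{1} — sig = (2;(1,1))
  {2,3}:  v_{2} + v_{3} = v_{0} + v_{6} + v_{7} — sig = (2;(1,1,1))
  {0,3}:  v_{0} + v_{3} = 2·v_{6} + v_{7} — sig = (2;(1,2))
  {1,3}:  v_{1} + v_{3} = v_{6} + 2·v_{7} — sig = (2;(1,2))
  {2,6}:  v_{2} + v_{6} = 2·v_{0} — sig = (2;(2))
  {3,4}:  v_{3} + v_{4} = 3·v_{5} — sig = (2;(3))
  {0,1,4}:  v_{0} + v_{1} + v_{4} = 0 — sig = (3;())
  {0,4,7}:  v_{0} + v_{4} + v_{7} = v_{5} — sig = (3;(1))
  {5,6,7}:  v_{5} + v_{6} + v_{7} = v_{3} — sig = (3;(1))
  {4,6,7}:  v_{4} + v_{6} + v_{7} = 2·v_{5} — sig = (3;(2))

Hence PRS(X_Σ) =
{ (2;(1)) ×3,  (2;(1,1)) ×2,  (2;(1,1,1)),  (2;(1,2)) ×2,  (2;(2)),  (2;(3)),  (3;()),  (3;(1)) ×2,  (3;(2)) }
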